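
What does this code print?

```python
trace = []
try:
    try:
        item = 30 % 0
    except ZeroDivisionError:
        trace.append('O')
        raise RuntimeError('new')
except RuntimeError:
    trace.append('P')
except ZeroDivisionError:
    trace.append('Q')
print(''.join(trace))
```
OP

New RuntimeError raised, caught by outer RuntimeError handler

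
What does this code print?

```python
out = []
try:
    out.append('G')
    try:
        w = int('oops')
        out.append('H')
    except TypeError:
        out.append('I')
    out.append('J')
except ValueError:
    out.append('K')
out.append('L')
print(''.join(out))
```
GKL

Inner handler doesn't match, propagates to outer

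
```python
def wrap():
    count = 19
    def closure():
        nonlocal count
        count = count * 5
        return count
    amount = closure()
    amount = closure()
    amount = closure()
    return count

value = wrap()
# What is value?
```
2375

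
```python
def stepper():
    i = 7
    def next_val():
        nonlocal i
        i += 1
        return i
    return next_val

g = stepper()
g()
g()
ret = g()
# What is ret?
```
10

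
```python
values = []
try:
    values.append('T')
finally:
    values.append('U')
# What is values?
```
['T', 'U']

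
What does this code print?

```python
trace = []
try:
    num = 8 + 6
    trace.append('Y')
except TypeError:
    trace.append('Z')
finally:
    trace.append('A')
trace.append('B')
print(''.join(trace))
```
YAB

finally runs after normal execution too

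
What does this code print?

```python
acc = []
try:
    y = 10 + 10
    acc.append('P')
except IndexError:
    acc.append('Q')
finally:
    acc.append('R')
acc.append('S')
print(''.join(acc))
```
PRS

finally runs after normal execution too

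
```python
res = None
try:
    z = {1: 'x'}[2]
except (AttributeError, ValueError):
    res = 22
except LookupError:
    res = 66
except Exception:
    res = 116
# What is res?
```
66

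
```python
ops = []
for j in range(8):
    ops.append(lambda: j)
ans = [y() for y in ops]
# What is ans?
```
[7, 7, 7, 7, 7, 7, 7, 7]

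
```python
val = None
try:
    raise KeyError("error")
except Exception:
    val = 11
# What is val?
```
11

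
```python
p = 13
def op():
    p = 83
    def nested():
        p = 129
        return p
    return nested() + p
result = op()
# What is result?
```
212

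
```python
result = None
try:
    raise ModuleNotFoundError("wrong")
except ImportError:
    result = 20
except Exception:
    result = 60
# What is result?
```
20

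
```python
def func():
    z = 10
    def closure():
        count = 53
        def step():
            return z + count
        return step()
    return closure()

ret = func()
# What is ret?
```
63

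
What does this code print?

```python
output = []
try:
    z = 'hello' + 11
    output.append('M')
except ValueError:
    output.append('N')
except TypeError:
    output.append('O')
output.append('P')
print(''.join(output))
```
OP

TypeError is caught by its specific handler, not ValueError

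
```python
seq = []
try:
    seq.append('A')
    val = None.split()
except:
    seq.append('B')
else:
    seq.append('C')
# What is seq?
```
['A', 'B']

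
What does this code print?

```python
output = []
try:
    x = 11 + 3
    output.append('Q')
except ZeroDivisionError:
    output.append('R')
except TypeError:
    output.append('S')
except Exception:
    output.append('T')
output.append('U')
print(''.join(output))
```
QU

No exception, try block completes normally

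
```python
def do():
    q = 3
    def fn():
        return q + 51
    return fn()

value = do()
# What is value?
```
54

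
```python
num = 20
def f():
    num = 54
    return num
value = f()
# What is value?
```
54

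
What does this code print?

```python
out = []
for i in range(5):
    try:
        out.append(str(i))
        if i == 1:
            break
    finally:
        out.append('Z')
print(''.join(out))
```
0Z1Z

finally runs even when breaking out of loop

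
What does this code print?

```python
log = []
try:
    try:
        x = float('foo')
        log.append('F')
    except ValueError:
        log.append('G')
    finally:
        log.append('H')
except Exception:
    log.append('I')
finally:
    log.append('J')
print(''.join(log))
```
GHJ

Both finally blocks run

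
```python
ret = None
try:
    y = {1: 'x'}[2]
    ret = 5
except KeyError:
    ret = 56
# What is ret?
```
56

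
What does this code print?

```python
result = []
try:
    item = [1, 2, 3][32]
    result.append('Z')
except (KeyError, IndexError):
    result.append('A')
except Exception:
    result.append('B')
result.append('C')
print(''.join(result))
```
AC

IndexError matches tuple containing it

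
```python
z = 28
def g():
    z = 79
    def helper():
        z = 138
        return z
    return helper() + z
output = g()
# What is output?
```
217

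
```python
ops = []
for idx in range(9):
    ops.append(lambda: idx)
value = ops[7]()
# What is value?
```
8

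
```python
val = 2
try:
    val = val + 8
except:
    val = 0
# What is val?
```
10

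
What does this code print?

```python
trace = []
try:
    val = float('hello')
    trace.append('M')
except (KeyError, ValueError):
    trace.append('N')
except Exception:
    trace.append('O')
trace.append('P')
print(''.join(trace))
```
NP

ValueError matches tuple containing it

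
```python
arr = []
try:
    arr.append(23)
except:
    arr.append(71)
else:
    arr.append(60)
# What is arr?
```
[23, 60]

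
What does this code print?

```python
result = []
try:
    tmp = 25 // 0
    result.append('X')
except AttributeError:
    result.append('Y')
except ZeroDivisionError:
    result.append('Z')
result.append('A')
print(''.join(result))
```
ZA

ZeroDivisionError is caught by its specific handler, not AttributeError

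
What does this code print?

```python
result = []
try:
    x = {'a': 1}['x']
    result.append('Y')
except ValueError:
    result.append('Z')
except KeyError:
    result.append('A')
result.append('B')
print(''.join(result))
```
AB

KeyError is caught by its specific handler, not ValueError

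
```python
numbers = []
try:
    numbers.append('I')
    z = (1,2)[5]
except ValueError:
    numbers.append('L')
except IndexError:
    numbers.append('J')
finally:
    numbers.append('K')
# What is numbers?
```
['I', 'J', 'K']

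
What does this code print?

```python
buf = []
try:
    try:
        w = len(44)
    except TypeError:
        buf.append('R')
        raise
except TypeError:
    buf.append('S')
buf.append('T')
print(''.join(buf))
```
RST

raise without argument re-raises current exception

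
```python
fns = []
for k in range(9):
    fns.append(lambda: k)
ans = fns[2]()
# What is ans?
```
8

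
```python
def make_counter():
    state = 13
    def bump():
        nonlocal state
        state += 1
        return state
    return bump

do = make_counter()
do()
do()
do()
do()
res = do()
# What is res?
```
18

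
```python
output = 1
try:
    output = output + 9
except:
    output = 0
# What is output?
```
10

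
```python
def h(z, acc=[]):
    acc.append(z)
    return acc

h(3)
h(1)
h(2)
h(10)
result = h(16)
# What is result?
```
[3, 1, 2, 10, 16]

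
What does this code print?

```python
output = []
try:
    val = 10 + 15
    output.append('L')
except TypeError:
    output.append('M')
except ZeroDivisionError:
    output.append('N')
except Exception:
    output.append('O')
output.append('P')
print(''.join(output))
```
LP

No exception, try block completes normally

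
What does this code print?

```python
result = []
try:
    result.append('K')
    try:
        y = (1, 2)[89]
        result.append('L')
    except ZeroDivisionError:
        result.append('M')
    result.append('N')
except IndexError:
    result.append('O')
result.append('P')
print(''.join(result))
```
KOP

Inner handler doesn't match, propagates to outer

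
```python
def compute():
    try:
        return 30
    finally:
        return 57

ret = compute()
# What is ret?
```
57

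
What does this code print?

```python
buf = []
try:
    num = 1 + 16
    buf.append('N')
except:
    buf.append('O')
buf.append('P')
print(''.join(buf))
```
NP

No exception, try block completes normally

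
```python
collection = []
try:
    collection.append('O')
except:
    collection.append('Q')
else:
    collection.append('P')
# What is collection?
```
['O', 'P']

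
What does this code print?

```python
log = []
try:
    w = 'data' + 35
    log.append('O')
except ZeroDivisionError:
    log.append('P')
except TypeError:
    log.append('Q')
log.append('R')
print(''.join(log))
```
QR

TypeError is caught by its specific handler, not ZeroDivisionError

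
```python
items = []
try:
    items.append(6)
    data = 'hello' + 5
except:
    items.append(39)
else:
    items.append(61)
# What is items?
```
[6, 39]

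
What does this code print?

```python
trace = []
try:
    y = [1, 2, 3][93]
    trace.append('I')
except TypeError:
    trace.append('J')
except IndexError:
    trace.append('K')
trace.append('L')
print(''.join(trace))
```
KL

IndexError is caught by its specific handler, not TypeError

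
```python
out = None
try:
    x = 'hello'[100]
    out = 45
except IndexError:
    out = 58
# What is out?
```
58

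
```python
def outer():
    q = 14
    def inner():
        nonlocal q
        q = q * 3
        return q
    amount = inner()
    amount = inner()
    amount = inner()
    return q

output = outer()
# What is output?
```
378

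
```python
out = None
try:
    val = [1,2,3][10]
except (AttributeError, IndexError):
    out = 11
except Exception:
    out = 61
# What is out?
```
11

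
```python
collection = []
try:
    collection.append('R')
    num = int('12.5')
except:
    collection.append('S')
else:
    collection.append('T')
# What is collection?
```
['R', 'S']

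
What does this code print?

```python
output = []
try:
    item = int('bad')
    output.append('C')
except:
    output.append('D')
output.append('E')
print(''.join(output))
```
DE

Exception raised in try, caught by bare except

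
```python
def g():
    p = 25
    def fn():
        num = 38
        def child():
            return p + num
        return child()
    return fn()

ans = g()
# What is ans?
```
63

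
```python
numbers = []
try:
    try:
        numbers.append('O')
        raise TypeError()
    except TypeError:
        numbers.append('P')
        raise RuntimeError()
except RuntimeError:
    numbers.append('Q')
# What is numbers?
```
['O', 'P', 'Q']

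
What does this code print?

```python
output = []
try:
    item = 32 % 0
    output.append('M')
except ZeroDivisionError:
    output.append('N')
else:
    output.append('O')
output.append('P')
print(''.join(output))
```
NP

else block skipped when exception is caught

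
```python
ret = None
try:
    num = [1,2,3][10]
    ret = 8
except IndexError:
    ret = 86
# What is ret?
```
86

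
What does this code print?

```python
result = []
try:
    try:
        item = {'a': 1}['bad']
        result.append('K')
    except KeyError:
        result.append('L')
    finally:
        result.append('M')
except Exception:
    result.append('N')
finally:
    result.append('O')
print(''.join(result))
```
LMO

Both finally blocks run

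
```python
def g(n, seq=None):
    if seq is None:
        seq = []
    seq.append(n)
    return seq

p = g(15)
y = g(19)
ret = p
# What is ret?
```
[15]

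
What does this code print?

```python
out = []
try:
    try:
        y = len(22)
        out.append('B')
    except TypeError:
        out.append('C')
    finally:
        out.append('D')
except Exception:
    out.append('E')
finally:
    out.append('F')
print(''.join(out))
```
CDF

Both finally blocks run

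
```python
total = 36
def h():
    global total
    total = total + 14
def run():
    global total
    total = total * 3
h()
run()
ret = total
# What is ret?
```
150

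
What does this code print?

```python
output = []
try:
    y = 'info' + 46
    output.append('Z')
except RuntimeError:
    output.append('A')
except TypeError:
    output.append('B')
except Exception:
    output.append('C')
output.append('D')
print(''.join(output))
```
BD

TypeError matches before generic Exception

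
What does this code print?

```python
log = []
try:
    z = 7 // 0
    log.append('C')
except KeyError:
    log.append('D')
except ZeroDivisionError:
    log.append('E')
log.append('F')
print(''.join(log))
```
EF

ZeroDivisionError is caught by its specific handler, not KeyError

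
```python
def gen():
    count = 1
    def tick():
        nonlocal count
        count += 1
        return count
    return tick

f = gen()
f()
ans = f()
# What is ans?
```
3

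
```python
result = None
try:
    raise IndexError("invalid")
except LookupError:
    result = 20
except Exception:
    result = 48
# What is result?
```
20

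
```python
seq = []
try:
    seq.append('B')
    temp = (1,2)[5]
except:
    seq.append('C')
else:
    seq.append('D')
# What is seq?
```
['B', 'C']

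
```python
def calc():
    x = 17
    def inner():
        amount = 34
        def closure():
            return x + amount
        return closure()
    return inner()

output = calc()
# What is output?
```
51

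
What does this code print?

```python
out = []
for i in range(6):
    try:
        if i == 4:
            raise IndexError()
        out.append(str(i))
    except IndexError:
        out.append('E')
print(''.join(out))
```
0123E5

Exception on i=4 caught, loop continues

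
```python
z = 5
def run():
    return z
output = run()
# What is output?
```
5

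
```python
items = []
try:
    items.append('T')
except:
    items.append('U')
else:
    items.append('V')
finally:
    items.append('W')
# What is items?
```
['T', 'V', 'W']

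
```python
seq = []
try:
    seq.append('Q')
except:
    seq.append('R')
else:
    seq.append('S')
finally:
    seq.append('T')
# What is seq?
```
['Q', 'S', 'T']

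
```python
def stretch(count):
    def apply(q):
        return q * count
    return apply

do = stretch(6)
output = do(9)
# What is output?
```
54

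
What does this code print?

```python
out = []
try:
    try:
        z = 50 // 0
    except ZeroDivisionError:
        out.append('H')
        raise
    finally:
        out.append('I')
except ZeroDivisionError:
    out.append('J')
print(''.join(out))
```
HIJ

finally runs before re-raised exception propagates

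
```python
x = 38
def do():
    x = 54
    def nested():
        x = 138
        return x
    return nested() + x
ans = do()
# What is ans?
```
192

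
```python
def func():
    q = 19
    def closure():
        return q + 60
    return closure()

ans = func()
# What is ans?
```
79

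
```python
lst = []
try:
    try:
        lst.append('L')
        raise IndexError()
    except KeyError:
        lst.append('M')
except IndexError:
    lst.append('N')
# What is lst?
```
['L', 'N']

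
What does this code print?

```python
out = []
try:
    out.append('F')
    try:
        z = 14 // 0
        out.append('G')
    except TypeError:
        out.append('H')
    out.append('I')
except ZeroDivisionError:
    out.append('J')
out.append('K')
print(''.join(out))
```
FJK

Inner handler doesn't match, propagates to outer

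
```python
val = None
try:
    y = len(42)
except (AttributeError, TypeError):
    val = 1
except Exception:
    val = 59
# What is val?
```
1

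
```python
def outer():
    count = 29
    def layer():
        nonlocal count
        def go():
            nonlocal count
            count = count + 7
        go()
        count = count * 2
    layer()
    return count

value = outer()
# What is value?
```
72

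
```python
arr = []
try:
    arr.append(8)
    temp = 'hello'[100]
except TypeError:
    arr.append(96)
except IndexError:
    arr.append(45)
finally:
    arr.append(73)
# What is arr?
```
[8, 45, 73]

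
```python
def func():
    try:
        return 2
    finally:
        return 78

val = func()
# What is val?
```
78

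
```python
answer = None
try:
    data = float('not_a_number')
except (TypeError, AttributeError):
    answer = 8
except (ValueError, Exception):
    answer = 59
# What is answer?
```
59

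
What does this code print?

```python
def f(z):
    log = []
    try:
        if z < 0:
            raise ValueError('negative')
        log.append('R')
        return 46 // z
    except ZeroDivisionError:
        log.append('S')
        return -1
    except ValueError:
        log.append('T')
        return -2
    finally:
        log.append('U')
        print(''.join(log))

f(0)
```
RSU

z=0 causes ZeroDivisionError, caught, finally prints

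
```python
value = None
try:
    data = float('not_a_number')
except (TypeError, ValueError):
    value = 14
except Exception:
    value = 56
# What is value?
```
14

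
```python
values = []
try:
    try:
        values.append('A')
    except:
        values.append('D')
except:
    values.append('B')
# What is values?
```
['A']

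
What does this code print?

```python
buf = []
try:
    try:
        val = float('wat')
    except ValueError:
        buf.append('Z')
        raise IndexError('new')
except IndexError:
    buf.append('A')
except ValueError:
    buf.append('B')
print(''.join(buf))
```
ZA

New IndexError raised, caught by outer IndexError handler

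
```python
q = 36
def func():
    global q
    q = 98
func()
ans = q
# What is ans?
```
98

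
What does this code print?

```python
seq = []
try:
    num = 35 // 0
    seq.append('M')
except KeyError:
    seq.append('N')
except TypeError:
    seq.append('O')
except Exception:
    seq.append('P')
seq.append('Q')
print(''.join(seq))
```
PQ

ZeroDivisionError not specifically caught, falls to Exception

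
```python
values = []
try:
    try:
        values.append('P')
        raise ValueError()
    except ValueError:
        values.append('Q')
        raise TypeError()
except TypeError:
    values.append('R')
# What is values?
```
['P', 'Q', 'R']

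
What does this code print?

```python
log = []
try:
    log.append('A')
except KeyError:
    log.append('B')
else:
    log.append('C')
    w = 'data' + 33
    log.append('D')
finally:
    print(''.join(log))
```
AC

Try succeeds, else appends 'C', TypeError in else is uncaught, finally prints before exception propagates ('D' never appended)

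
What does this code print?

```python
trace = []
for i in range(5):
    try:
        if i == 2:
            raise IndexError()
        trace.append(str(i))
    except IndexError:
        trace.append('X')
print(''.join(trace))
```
01X34

Exception on i=2 caught, loop continues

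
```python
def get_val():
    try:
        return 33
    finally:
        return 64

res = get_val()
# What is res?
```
64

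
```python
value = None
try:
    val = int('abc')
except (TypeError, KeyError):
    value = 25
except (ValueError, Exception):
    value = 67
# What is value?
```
67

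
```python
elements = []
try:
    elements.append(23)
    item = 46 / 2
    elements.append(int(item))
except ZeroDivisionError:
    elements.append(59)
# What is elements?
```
[23, 23]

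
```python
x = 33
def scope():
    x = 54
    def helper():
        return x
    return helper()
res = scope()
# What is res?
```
54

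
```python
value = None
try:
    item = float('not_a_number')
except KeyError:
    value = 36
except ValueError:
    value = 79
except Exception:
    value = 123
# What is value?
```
79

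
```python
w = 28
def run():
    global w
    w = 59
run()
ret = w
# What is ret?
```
59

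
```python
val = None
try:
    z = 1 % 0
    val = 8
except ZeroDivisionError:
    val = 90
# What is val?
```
90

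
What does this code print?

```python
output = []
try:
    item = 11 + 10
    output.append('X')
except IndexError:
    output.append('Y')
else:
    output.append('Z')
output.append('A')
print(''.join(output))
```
XZA

else block runs when no exception occurs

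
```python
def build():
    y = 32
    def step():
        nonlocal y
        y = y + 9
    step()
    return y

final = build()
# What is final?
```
41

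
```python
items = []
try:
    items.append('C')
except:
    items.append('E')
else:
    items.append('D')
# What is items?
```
['C', 'D']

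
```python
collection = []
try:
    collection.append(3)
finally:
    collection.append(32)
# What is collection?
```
[3, 32]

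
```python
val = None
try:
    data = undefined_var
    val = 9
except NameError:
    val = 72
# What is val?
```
72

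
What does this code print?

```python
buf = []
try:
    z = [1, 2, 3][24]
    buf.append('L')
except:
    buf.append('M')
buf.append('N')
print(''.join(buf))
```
MN

Exception raised in try, caught by bare except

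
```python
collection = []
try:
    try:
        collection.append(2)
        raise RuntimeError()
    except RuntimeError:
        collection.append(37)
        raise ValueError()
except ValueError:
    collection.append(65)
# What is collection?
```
[2, 37, 65]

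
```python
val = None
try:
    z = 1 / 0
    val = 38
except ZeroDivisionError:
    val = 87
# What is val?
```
87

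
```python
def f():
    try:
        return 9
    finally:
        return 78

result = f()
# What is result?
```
78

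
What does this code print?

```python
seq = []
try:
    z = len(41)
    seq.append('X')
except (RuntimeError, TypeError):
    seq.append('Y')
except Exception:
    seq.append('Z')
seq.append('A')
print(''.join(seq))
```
YA

TypeError matches tuple containing it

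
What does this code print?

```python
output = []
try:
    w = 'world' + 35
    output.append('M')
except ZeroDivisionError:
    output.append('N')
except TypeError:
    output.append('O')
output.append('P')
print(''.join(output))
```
OP

TypeError is caught by its specific handler, not ZeroDivisionError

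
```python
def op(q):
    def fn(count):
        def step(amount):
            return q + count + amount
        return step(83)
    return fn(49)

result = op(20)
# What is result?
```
152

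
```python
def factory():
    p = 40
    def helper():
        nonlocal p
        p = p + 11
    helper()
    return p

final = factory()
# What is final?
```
51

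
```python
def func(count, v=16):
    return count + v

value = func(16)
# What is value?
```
32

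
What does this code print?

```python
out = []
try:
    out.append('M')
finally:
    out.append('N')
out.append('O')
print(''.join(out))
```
MNO

try/finally without except, no exception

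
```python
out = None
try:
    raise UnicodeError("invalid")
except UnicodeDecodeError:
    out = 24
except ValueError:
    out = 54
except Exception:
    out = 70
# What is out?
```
54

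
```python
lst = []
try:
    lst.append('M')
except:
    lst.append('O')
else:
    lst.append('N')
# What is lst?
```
['M', 'N']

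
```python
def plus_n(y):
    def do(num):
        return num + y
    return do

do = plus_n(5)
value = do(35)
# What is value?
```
40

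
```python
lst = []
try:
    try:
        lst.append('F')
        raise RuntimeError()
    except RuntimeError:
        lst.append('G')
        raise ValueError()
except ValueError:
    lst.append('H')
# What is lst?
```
['F', 'G', 'H']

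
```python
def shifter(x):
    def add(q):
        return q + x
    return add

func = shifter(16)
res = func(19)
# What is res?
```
35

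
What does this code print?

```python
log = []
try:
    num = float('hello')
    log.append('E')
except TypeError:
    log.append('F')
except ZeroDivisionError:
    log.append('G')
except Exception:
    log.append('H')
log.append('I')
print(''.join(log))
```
HI

ValueError not specifically caught, falls to Exception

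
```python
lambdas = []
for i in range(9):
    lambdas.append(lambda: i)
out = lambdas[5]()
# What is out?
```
8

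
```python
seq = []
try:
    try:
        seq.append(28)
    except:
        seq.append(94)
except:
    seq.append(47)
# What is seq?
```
[28]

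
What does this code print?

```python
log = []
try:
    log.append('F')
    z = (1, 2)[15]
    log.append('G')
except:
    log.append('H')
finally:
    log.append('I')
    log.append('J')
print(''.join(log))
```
FHIJ

Code before exception runs, then except, then all of finally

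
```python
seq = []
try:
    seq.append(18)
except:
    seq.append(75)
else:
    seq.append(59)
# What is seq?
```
[18, 59]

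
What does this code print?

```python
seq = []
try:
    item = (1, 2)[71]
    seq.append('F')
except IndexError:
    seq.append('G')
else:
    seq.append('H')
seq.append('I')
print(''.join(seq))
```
GI

else block skipped when exception is caught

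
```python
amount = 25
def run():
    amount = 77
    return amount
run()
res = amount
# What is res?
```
25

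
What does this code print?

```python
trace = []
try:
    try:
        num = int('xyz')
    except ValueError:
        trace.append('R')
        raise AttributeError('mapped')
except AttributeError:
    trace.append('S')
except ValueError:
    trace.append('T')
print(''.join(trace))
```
RS

New AttributeError raised, caught by outer AttributeError handler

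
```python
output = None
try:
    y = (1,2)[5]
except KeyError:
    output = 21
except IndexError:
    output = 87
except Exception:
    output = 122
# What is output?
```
87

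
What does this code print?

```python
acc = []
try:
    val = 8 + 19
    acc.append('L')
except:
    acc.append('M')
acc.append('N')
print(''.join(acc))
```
LN

No exception, try block completes normally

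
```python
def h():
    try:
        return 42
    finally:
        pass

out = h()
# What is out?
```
42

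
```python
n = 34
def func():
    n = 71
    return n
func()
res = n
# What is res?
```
34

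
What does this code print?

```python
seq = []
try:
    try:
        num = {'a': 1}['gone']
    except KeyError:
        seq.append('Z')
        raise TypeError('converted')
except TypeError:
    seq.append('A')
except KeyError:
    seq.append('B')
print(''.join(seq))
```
ZA

New TypeError raised, caught by outer TypeError handler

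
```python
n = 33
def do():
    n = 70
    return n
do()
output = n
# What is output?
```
33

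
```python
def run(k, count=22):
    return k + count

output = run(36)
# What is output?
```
58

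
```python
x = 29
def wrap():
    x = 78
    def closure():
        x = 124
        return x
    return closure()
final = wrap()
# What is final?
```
124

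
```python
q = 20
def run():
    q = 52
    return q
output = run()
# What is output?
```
52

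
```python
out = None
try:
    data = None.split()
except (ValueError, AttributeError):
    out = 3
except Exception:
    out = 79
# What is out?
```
3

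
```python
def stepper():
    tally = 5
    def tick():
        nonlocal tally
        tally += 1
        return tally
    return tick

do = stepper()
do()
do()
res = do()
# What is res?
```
8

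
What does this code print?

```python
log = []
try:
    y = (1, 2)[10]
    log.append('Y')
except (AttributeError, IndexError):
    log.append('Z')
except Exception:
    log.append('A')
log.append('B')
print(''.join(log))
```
ZB

IndexError matches tuple containing it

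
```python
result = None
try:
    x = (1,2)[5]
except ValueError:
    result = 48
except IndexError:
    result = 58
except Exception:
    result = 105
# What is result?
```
58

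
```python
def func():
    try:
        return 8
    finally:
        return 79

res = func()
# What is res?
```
79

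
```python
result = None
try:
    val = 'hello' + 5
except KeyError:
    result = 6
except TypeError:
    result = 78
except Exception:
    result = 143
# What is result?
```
78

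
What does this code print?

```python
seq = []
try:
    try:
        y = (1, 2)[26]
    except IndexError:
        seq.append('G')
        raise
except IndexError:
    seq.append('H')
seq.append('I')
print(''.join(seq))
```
GHI

raise without argument re-raises current exception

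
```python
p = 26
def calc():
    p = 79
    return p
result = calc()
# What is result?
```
79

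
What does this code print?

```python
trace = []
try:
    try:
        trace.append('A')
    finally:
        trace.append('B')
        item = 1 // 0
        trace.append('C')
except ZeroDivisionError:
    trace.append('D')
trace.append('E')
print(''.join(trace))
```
ABDE

Exception in inner finally caught by outer except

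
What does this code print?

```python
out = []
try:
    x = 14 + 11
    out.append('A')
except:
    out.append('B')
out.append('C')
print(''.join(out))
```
AC

No exception, try block completes normally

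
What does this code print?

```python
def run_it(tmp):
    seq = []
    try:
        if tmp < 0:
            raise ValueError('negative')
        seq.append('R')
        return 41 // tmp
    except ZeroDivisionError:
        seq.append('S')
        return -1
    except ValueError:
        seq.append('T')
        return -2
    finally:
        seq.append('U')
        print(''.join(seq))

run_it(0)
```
RSU

tmp=0 causes ZeroDivisionError, caught, finally prints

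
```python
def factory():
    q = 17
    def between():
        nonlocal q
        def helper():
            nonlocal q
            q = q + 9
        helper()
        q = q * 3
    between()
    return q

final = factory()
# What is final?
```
78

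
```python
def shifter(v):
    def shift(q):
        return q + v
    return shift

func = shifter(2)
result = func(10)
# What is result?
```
12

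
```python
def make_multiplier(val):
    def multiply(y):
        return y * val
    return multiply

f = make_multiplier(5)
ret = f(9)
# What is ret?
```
45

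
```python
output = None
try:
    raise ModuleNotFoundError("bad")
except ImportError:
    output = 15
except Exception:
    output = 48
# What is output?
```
15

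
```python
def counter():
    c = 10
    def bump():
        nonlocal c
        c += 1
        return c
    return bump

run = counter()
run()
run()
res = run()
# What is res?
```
13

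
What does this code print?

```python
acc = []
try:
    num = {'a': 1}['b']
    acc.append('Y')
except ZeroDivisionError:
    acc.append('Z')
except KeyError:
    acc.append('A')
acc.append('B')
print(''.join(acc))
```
AB

KeyError is caught by its specific handler, not ZeroDivisionError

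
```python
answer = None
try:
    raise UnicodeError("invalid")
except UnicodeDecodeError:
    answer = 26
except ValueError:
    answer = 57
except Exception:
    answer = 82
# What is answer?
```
57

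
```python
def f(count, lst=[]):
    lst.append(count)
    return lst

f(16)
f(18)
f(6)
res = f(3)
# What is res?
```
[16, 18, 6, 3]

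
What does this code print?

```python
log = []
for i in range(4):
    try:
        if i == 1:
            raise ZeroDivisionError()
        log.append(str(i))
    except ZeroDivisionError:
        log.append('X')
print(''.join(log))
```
0X23

Exception on i=1 caught, loop continues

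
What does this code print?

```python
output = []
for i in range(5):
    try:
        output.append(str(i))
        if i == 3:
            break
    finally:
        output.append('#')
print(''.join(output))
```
0#1#2#3#

finally runs even when breaking out of loop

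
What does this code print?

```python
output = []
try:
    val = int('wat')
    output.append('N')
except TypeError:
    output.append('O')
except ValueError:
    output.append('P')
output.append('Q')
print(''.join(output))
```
PQ

ValueError is caught by its specific handler, not TypeError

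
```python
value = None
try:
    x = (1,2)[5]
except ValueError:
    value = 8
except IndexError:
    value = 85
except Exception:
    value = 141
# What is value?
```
85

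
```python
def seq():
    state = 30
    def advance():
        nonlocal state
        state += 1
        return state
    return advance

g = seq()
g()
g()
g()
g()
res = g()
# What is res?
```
35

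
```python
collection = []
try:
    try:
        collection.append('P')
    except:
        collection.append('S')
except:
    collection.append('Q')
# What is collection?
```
['P']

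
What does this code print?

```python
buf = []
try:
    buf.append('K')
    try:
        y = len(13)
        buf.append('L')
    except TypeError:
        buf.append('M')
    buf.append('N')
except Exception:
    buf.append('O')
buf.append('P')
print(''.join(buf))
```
KMNP

Inner exception caught by inner handler, outer continues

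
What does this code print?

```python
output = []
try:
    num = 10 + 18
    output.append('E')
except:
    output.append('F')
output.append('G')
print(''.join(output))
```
EG

No exception, try block completes normally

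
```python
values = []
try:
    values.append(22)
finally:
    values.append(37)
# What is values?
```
[22, 37]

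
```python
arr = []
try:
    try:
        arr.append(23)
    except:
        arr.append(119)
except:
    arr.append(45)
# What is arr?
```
[23]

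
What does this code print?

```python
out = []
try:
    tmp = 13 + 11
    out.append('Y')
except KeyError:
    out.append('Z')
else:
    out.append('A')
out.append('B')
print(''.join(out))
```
YAB

else block runs when no exception occurs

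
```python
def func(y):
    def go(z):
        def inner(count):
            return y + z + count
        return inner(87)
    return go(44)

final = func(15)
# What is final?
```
146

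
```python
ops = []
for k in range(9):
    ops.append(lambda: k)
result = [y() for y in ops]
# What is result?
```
[8, 8, 8, 8, 8, 8, 8, 8, 8]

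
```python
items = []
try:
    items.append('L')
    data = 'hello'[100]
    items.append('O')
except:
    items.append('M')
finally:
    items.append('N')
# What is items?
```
['L', 'M', 'N']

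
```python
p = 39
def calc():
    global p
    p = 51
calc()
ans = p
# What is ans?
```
51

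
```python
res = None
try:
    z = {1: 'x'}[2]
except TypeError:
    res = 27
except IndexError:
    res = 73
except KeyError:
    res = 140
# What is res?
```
140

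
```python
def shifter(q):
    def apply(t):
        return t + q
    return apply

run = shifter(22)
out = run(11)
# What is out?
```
33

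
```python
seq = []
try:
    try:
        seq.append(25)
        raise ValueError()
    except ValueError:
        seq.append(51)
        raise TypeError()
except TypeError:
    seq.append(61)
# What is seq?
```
[25, 51, 61]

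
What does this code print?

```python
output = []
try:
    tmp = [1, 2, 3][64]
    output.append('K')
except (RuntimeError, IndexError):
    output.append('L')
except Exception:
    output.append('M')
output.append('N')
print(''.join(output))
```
LN

IndexError matches tuple containing it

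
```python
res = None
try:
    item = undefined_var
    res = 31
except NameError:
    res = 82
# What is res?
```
82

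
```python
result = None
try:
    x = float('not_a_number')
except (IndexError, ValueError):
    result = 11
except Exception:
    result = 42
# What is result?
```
11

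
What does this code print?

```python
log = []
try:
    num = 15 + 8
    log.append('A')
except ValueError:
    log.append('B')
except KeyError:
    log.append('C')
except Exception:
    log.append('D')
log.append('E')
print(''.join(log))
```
AE

No exception, try block completes normally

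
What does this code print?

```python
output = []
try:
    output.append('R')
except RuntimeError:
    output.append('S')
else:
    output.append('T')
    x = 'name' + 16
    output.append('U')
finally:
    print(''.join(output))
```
RT

Try succeeds, else appends 'T', TypeError in else is uncaught, finally prints before exception propagates ('U' never appended)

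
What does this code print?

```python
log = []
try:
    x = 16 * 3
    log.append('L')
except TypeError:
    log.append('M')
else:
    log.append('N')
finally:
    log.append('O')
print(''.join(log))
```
LNO

else runs before finally when no exception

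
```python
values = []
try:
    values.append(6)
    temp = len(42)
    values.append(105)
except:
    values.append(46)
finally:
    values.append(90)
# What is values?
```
[6, 46, 90]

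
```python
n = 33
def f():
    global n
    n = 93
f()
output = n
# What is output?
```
93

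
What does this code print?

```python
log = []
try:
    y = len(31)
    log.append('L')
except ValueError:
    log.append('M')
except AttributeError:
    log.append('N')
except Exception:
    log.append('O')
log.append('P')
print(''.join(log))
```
OP

TypeError not specifically caught, falls to Exception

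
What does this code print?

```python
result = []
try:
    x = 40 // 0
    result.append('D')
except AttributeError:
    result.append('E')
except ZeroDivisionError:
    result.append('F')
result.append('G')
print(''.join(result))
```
FG

ZeroDivisionError is caught by its specific handler, not AttributeError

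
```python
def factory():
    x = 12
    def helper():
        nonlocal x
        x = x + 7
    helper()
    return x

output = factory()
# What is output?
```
19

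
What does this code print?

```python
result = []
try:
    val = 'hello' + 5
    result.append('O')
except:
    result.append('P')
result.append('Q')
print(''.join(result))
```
PQ

Exception raised in try, caught by bare except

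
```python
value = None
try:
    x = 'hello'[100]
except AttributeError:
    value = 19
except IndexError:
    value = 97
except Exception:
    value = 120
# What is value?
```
97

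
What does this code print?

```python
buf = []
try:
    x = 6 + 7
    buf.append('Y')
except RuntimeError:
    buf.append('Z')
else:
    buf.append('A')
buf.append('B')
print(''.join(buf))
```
YAB

else block runs when no exception occurs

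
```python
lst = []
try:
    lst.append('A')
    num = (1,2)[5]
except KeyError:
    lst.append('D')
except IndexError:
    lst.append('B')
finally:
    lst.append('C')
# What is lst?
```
['A', 'B', 'C']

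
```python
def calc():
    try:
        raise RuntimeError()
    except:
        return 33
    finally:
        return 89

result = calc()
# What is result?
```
89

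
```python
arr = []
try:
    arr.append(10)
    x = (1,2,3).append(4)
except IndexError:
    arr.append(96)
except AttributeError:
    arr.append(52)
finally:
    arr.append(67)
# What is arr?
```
[10, 52, 67]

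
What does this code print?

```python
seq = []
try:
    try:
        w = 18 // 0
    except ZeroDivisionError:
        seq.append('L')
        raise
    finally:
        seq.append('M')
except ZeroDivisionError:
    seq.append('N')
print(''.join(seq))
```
LMN

finally runs before re-raised exception propagates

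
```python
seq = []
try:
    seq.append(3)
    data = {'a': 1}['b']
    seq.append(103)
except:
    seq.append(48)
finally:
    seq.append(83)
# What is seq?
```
[3, 48, 83]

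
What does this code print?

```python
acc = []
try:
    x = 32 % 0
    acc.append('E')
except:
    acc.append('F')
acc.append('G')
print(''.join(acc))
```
FG

Exception raised in try, caught by bare except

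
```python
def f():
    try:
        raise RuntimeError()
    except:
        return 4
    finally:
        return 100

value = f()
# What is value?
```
100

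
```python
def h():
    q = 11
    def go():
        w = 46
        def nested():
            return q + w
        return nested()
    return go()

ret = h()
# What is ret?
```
57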